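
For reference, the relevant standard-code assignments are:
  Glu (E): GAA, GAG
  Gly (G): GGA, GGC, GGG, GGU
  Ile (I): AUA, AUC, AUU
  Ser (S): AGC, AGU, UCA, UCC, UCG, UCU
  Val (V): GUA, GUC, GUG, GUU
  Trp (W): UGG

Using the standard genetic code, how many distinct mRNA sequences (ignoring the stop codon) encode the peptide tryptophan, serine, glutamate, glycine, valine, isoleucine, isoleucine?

1728

Trp: 1 codon.
Ser: 6 codons.
Glu: 2 codons.
Gly: 4 codons.
Val: 4 codons.
Ile: 3 codons.
Ile: 3 codons.
1 × 6 × 2 × 4 × 4 × 3 × 3 = 1728.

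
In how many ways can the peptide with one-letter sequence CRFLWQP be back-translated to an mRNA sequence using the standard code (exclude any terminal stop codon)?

Cys: 2 codons.
Arg: 6 codons.
Phe: 2 codons.
Leu: 6 codons.
Trp: 1 codon.
Gln: 2 codons.
Pro: 4 codons.
2 × 6 × 2 × 6 × 1 × 2 × 4 = 1152.

1152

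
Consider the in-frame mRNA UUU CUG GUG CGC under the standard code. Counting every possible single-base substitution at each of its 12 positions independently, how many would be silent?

Codon 1 (UUU, Phe): 1 synonymous substitution.
Codon 2 (CUG, Leu): 4 synonymous substitutions.
Codon 3 (GUG, Val): 3 synonymous substitutions.
Codon 4 (CGC, Arg): 3 synonymous substitutions.
Total: 1 + 4 + 3 + 3 = 11.

11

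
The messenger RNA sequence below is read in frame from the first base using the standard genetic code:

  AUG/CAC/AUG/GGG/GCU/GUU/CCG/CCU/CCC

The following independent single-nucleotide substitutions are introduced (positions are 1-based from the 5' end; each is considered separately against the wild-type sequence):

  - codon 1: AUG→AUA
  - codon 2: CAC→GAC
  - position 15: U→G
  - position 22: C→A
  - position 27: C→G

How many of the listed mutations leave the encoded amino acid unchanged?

Codon 1: AUG (Met) → AUA (Ile) — missense.
Codon 2: CAC (His) → GAC (Asp) — missense.
Codon 5: GCU (Ala) → GCG (Ala) — synonymous.
Codon 8: CCU (Pro) → ACU (Thr) — missense.
Codon 9: CCC (Pro) → CCG (Pro) — synonymous.
Synonymous: 2 of 5.

2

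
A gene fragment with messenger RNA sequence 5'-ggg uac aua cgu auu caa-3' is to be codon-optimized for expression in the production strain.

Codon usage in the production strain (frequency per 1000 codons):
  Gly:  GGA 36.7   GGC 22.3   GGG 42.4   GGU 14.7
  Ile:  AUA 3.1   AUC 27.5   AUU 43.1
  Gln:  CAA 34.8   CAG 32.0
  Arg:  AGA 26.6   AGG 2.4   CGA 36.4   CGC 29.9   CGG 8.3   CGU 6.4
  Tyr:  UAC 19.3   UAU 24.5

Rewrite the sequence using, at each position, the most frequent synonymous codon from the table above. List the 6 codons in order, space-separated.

GGG UAU AUU CGA AUU CAA

Codon 1 (Gly): best is GGG at 42.4.
Codon 2 (Tyr): best is UAU at 24.5.
Codon 3 (Ile): best is AUU at 43.1.
Codon 4 (Arg): best is CGA at 36.4.
Codon 5 (Ile): best is AUU at 43.1.
Codon 6 (Gln): best is CAA at 34.8.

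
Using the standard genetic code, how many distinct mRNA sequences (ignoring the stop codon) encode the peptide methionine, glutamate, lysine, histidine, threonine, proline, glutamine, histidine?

Met: 1 codon.
Glu: 2 codons.
Lys: 2 codons.
His: 2 codons.
Thr: 4 codons.
Pro: 4 codons.
Gln: 2 codons.
His: 2 codons.
1 × 2 × 2 × 2 × 4 × 4 × 2 × 2 = 512.

512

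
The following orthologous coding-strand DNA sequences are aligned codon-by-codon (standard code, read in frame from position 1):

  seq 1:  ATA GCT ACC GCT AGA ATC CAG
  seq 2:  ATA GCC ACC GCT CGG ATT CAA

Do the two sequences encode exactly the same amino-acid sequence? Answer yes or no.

Codon 1: ATA Ile / ATA Ile — identical.
Codon 2: GCT Ala / GCC Ala — synonymous.
Codon 3: ACC Thr / ACC Thr — identical.
Codon 4: GCT Ala / GCT Ala — identical.
Codon 5: AGA Arg / CGG Arg — synonymous.
Codon 6: ATC Ile / ATT Ile — synonymous.
Codon 7: CAG Gln / CAA Gln — synonymous.
Nonsynonymous differences: 0 → same protein.

yes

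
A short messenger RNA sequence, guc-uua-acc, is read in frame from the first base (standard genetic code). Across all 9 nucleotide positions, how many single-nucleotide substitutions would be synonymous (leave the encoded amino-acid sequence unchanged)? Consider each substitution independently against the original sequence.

8

Codon 1 (GUC, Val): 3 synonymous substitutions.
Codon 2 (UUA, Leu): 2 synonymous substitutions.
Codon 3 (ACC, Thr): 3 synonymous substitutions.
Total: 3 + 2 + 3 = 8.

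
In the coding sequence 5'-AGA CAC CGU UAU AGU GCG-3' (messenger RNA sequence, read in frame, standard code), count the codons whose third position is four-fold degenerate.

Codon 1 AGA (Arg): third position 2-fold.
Codon 2 CAC (His): third position 2-fold.
Codon 3 CGU (Arg): third position 4-fold.
Codon 4 UAU (Tyr): third position 2-fold.
Codon 5 AGU (Ser): third position 2-fold.
Codon 6 GCG (Ala): third position 4-fold.
Four-fold degenerate third positions: 2.

2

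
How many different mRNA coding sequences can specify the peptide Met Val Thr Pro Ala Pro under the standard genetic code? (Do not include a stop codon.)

1024

Met: 1 codon.
Val: 4 codons.
Thr: 4 codons.
Pro: 4 codons.
Ala: 4 codons.
Pro: 4 codons.
1 × 4 × 4 × 4 × 4 × 4 = 1024.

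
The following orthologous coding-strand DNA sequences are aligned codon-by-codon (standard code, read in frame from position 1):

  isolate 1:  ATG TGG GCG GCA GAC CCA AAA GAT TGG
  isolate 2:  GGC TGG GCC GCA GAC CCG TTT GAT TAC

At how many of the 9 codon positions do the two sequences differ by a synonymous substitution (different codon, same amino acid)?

Codon 1: ATG Met / GGC Gly — nonsynonymous.
Codon 2: TGG Trp / TGG Trp — identical.
Codon 3: GCG Ala / GCC Ala — synonymous.
Codon 4: GCA Ala / GCA Ala — identical.
Codon 5: GAC Asp / GAC Asp — identical.
Codon 6: CCA Pro / CCG Pro — synonymous.
Codon 7: AAA Lys / TTT Phe — nonsynonymous.
Codon 8: GAT Asp / GAT Asp — identical.
Codon 9: TGG Trp / TAC Tyr — nonsynonymous.
Synonymous differences: 2.

2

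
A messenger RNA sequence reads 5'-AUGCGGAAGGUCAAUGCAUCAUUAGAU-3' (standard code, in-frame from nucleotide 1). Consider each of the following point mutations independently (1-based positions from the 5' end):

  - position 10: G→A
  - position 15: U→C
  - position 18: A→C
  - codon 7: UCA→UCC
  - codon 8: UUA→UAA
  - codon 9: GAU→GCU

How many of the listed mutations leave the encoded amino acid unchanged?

Codon 4: GUC (Val) → AUC (Ile) — missense.
Codon 5: AAU (Asn) → AAC (Asn) — synonymous.
Codon 6: GCA (Ala) → GCC (Ala) — synonymous.
Codon 7: UCA (Ser) → UCC (Ser) — synonymous.
Codon 8: UUA (Leu) → UAA (Stop) — nonsense.
Codon 9: GAU (Asp) → GCU (Ala) — missense.
Synonymous: 3 of 6.

3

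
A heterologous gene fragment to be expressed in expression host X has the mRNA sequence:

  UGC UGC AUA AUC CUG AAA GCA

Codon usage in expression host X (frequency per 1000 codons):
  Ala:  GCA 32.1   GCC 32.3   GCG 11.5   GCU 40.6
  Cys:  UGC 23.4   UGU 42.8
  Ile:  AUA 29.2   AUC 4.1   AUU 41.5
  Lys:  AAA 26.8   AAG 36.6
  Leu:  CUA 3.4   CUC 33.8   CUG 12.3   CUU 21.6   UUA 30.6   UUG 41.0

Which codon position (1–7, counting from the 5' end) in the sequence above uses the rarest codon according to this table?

4

Codon 1 UGC (Cys): 23.4 per 1000.
Codon 2 UGC (Cys): 23.4 per 1000.
Codon 3 AUA (Ile): 29.2 per 1000.
Codon 4 AUC (Ile): 4.1 per 1000.
Codon 5 CUG (Leu): 12.3 per 1000.
Codon 6 AAA (Lys): 26.8 per 1000.
Codon 7 GCA (Ala): 32.1 per 1000.
Lowest frequency is 4.1 at codon 4.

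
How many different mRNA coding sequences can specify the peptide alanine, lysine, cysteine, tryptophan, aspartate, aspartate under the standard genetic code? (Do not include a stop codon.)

64

Ala: 4 codons.
Lys: 2 codons.
Cys: 2 codons.
Trp: 1 codon.
Asp: 2 codons.
Asp: 2 codons.
4 × 2 × 2 × 1 × 2 × 2 = 64.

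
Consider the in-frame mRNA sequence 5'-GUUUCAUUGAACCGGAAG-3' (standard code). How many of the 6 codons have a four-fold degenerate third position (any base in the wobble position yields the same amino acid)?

Codon 1 GUU (Val): third position 4-fold.
Codon 2 UCA (Ser): third position 4-fold.
Codon 3 UUG (Leu): third position 2-fold.
Codon 4 AAC (Asn): third position 2-fold.
Codon 5 CGG (Arg): third position 4-fold.
Codon 6 AAG (Lys): third position 2-fold.
Four-fold degenerate third positions: 3.

3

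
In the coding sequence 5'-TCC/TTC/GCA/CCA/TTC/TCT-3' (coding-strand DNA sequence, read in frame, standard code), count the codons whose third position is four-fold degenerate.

Codon 1 TCC (Ser): third position 4-fold.
Codon 2 TTC (Phe): third position 2-fold.
Codon 3 GCA (Ala): third position 4-fold.
Codon 4 CCA (Pro): third position 4-fold.
Codon 5 TTC (Phe): third position 2-fold.
Codon 6 TCT (Ser): third position 4-fold.
Four-fold degenerate third positions: 4.

4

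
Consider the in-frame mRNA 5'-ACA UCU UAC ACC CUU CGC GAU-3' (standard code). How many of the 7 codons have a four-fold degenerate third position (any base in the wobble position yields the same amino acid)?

Codon 1 ACA (Thr): third position 4-fold.
Codon 2 UCU (Ser): third position 4-fold.
Codon 3 UAC (Tyr): third position 2-fold.
Codon 4 ACC (Thr): third position 4-fold.
Codon 5 CUU (Leu): third position 4-fold.
Codon 6 CGC (Arg): third position 4-fold.
Codon 7 GAU (Asp): third position 2-fold.
Four-fold degenerate third positions: 5.

5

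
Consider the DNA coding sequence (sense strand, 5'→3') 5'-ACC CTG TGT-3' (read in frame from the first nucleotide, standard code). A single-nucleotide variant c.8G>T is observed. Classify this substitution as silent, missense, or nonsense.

Position 8 falls in codon 3: TGT → Cys.
After the substitution the codon is TTT → Phe.
Cys ≠ Phe, so this is a missense mutation.

missense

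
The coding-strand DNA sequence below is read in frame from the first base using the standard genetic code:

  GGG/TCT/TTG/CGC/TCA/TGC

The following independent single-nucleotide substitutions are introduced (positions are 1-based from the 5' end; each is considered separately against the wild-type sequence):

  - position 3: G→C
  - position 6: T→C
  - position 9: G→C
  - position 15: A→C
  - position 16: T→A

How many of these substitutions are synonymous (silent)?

Codon 1: GGG (Gly) → GGC (Gly) — synonymous.
Codon 2: TCT (Ser) → TCC (Ser) — synonymous.
Codon 3: TTG (Leu) → TTC (Phe) — missense.
Codon 5: TCA (Ser) → TCC (Ser) — synonymous.
Codon 6: TGC (Cys) → AGC (Ser) — missense.
Synonymous: 3 of 5.

3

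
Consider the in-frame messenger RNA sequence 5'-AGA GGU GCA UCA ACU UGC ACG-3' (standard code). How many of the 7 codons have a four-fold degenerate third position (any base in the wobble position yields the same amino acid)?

Codon 1 AGA (Arg): third position 2-fold.
Codon 2 GGU (Gly): third position 4-fold.
Codon 3 GCA (Ala): third position 4-fold.
Codon 4 UCA (Ser): third position 4-fold.
Codon 5 ACU (Thr): third position 4-fold.
Codon 6 UGC (Cys): third position 2-fold.
Codon 7 ACG (Thr): third position 4-fold.
Four-fold degenerate third positions: 5.

5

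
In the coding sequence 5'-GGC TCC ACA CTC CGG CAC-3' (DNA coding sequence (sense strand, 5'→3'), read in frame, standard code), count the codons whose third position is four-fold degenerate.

5

Codon 1 GGC (Gly): third position 4-fold.
Codon 2 TCC (Ser): third position 4-fold.
Codon 3 ACA (Thr): third position 4-fold.
Codon 4 CTC (Leu): third position 4-fold.
Codon 5 CGG (Arg): third position 4-fold.
Codon 6 CAC (His): third position 2-fold.
Four-fold degenerate third positions: 5.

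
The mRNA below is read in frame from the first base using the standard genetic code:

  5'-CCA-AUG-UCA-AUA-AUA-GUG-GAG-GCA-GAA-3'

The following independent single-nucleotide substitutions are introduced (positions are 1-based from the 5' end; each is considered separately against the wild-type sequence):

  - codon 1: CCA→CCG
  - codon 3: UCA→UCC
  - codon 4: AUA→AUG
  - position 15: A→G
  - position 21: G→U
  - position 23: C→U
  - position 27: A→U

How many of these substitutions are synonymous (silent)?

2

Codon 1: CCA (Pro) → CCG (Pro) — synonymous.
Codon 3: UCA (Ser) → UCC (Ser) — synonymous.
Codon 4: AUA (Ile) → AUG (Met) — missense.
Codon 5: AUA (Ile) → AUG (Met) — missense.
Codon 7: GAG (Glu) → GAU (Asp) — missense.
Codon 8: GCA (Ala) → GUA (Val) — missense.
Codon 9: GAA (Glu) → GAU (Asp) — missense.
Synonymous: 2 of 7.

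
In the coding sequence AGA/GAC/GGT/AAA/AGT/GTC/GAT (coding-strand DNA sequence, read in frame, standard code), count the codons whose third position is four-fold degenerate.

2

Codon 1 AGA (Arg): third position 2-fold.
Codon 2 GAC (Asp): third position 2-fold.
Codon 3 GGT (Gly): third position 4-fold.
Codon 4 AAA (Lys): third position 2-fold.
Codon 5 AGT (Ser): third position 2-fold.
Codon 6 GTC (Val): third position 4-fold.
Codon 7 GAT (Asp): third position 2-fold.
Four-fold degenerate third positions: 2.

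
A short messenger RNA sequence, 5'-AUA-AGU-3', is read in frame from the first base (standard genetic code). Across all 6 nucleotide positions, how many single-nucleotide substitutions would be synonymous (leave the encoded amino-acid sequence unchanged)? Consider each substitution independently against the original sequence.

Codon 1 (AUA, Ile): 2 synonymous substitutions.
Codon 2 (AGU, Ser): 1 synonymous substitution.
Total: 2 + 1 = 3.

3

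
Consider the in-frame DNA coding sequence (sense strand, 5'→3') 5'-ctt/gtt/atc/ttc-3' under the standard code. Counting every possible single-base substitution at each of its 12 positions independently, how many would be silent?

Codon 1 (CTT, Leu): 3 synonymous substitutions.
Codon 2 (GTT, Val): 3 synonymous substitutions.
Codon 3 (ATC, Ile): 2 synonymous substitutions.
Codon 4 (TTC, Phe): 1 synonymous substitution.
Total: 3 + 3 + 2 + 1 = 9.

9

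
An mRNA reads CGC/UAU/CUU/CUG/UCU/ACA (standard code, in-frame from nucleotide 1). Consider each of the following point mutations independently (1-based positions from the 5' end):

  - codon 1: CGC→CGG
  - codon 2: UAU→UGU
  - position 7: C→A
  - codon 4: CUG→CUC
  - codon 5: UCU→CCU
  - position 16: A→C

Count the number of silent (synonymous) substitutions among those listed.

Codon 1: CGC (Arg) → CGG (Arg) — synonymous.
Codon 2: UAU (Tyr) → UGU (Cys) — missense.
Codon 3: CUU (Leu) → AUU (Ile) — missense.
Codon 4: CUG (Leu) → CUC (Leu) — synonymous.
Codon 5: UCU (Ser) → CCU (Pro) — missense.
Codon 6: ACA (Thr) → CCA (Pro) — missense.
Synonymous: 2 of 6.

2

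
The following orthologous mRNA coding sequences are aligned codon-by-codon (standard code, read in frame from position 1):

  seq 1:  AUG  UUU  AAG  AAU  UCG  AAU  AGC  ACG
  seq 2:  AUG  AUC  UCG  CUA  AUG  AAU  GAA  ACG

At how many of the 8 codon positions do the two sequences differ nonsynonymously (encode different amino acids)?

Codon 1: AUG Met / AUG Met — identical.
Codon 2: UUU Phe / AUC Ile — nonsynonymous.
Codon 3: AAG Lys / UCG Ser — nonsynonymous.
Codon 4: AAU Asn / CUA Leu — nonsynonymous.
Codon 5: UCG Ser / AUG Met — nonsynonymous.
Codon 6: AAU Asn / AAU Asn — identical.
Codon 7: AGC Ser / GAA Glu — nonsynonymous.
Codon 8: ACG Thr / ACG Thr — identical.
Nonsynonymous differences: 5.

5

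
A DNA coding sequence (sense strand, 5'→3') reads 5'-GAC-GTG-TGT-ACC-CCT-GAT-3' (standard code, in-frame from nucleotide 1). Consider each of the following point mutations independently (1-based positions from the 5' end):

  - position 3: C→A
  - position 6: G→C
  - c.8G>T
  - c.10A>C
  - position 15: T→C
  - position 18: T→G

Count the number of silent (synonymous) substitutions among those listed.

Codon 1: GAC (Asp) → GAA (Glu) — missense.
Codon 2: GTG (Val) → GTC (Val) — synonymous.
Codon 3: TGT (Cys) → TTT (Phe) — missense.
Codon 4: ACC (Thr) → CCC (Pro) — missense.
Codon 5: CCT (Pro) → CCC (Pro) — synonymous.
Codon 6: GAT (Asp) → GAG (Glu) — missense.
Synonymous: 2 of 6.

2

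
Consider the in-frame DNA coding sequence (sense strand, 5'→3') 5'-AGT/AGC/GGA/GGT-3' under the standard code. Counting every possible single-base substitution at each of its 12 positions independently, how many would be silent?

8

Codon 1 (AGT, Ser): 1 synonymous substitution.
Codon 2 (AGC, Ser): 1 synonymous substitution.
Codon 3 (GGA, Gly): 3 synonymous substitutions.
Codon 4 (GGT, Gly): 3 synonymous substitutions.
Total: 1 + 1 + 3 + 3 = 8.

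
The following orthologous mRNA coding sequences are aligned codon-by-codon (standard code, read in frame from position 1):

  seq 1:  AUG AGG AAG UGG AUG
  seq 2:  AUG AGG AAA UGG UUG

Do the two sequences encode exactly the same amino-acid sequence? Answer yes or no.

no

Codon 1: AUG Met / AUG Met — identical.
Codon 2: AGG Arg / AGG Arg — identical.
Codon 3: AAG Lys / AAA Lys — synonymous.
Codon 4: UGG Trp / UGG Trp — identical.
Codon 5: AUG Met / UUG Leu — nonsynonymous.
Nonsynonymous differences: 1 → different protein.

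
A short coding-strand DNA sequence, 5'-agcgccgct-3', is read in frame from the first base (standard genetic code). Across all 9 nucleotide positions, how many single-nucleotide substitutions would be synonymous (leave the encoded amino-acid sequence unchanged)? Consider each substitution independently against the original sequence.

7

Codon 1 (AGC, Ser): 1 synonymous substitution.
Codon 2 (GCC, Ala): 3 synonymous substitutions.
Codon 3 (GCT, Ala): 3 synonymous substitutions.
Total: 1 + 3 + 3 = 7.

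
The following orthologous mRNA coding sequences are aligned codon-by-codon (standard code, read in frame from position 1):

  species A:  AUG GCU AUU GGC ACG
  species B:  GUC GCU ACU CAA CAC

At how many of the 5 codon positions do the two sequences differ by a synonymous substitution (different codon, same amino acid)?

0

Codon 1: AUG Met / GUC Val — nonsynonymous.
Codon 2: GCU Ala / GCU Ala — identical.
Codon 3: AUU Ile / ACU Thr — nonsynonymous.
Codon 4: GGC Gly / CAA Gln — nonsynonymous.
Codon 5: ACG Thr / CAC His — nonsynonymous.
Synonymous differences: 0.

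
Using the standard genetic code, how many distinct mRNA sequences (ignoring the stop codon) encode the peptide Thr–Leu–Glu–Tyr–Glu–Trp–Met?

192

Thr: 4 codons.
Leu: 6 codons.
Glu: 2 codons.
Tyr: 2 codons.
Glu: 2 codons.
Trp: 1 codon.
Met: 1 codon.
4 × 6 × 2 × 2 × 2 × 1 × 1 = 192.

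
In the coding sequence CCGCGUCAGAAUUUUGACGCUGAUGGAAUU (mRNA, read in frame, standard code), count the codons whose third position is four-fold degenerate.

4

Codon 1 CCG (Pro): third position 4-fold.
Codon 2 CGU (Arg): third position 4-fold.
Codon 3 CAG (Gln): third position 2-fold.
Codon 4 AAU (Asn): third position 2-fold.
Codon 5 UUU (Phe): third position 2-fold.
Codon 6 GAC (Asp): third position 2-fold.
Codon 7 GCU (Ala): third position 4-fold.
Codon 8 GAU (Asp): third position 2-fold.
Codon 9 GGA (Gly): third position 4-fold.
Codon 10 AUU (Ile): third position 3-fold.
Four-fold degenerate third positions: 4.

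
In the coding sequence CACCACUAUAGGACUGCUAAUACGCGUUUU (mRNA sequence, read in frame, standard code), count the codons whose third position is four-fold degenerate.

Codon 1 CAC (His): third position 2-fold.
Codon 2 CAC (His): third position 2-fold.
Codon 3 UAU (Tyr): third position 2-fold.
Codon 4 AGG (Arg): third position 2-fold.
Codon 5 ACU (Thr): third position 4-fold.
Codon 6 GCU (Ala): third position 4-fold.
Codon 7 AAU (Asn): third position 2-fold.
Codon 8 ACG (Thr): third position 4-fold.
Codon 9 CGU (Arg): third position 4-fold.
Codon 10 UUU (Phe): third position 2-fold.
Four-fold degenerate third positions: 4.

4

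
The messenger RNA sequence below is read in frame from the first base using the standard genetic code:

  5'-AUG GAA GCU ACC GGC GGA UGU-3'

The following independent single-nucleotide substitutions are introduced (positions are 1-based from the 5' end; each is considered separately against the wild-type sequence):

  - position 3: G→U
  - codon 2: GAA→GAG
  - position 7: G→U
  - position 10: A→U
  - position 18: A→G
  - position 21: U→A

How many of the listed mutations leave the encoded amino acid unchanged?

2

Codon 1: AUG (Met) → AUU (Ile) — missense.
Codon 2: GAA (Glu) → GAG (Glu) — synonymous.
Codon 3: GCU (Ala) → UCU (Ser) — missense.
Codon 4: ACC (Thr) → UCC (Ser) — missense.
Codon 6: GGA (Gly) → GGG (Gly) — synonymous.
Codon 7: UGU (Cys) → UGA (Stop) — nonsense.
Synonymous: 2 of 6.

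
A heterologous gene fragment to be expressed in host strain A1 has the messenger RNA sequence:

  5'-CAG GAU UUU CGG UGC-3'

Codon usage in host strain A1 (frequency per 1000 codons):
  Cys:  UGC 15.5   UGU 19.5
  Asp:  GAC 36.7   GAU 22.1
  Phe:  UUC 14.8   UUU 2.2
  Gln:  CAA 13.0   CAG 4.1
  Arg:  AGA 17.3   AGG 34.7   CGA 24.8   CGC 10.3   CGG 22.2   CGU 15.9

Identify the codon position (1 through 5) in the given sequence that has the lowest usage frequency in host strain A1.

3

Codon 1 CAG (Gln): 4.1 per 1000.
Codon 2 GAU (Asp): 22.1 per 1000.
Codon 3 UUU (Phe): 2.2 per 1000.
Codon 4 CGG (Arg): 22.2 per 1000.
Codon 5 UGC (Cys): 15.5 per 1000.
Lowest frequency is 2.2 at codon 3.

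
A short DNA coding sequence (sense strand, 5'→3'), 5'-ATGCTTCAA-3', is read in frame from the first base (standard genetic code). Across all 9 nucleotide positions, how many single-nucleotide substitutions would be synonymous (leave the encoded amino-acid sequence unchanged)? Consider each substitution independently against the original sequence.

4

Codon 1 (ATG, Met): 0 synonymous substitutions.
Codon 2 (CTT, Leu): 3 synonymous substitutions.
Codon 3 (CAA, Gln): 1 synonymous substitution.
Total: 0 + 3 + 1 = 4.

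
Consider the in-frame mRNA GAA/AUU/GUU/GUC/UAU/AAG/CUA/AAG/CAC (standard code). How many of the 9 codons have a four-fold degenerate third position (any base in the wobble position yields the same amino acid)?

Codon 1 GAA (Glu): third position 2-fold.
Codon 2 AUU (Ile): third position 3-fold.
Codon 3 GUU (Val): third position 4-fold.
Codon 4 GUC (Val): third position 4-fold.
Codon 5 UAU (Tyr): third position 2-fold.
Codon 6 AAG (Lys): third position 2-fold.
Codon 7 CUA (Leu): third position 4-fold.
Codon 8 AAG (Lys): third position 2-fold.
Codon 9 CAC (His): third position 2-fold.
Four-fold degenerate third positions: 3.

3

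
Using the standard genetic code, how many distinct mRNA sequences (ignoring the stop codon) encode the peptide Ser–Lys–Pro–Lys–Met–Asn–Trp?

Ser: 6 codons.
Lys: 2 codons.
Pro: 4 codons.
Lys: 2 codons.
Met: 1 codon.
Asn: 2 codons.
Trp: 1 codon.
6 × 2 × 4 × 2 × 1 × 2 × 1 = 192.

192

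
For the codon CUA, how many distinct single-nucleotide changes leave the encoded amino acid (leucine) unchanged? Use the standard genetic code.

Position 1: UUA → 1 synonymous.
Position 2: none → 0 synonymous.
Position 3: CUU, CUC, CUG → 3 synonymous.
Total: 1 + 0 + 3 = 4.

4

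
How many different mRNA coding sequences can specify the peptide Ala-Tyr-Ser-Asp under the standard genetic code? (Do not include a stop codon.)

Ala: 4 codons.
Tyr: 2 codons.
Ser: 6 codons.
Asp: 2 codons.
4 × 2 × 6 × 2 = 96.

96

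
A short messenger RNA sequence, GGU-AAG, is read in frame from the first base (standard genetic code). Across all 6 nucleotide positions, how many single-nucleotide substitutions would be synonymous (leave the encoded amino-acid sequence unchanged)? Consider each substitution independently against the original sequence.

4

Codon 1 (GGU, Gly): 3 synonymous substitutions.
Codon 2 (AAG, Lys): 1 synonymous substitution.
Total: 3 + 1 = 4.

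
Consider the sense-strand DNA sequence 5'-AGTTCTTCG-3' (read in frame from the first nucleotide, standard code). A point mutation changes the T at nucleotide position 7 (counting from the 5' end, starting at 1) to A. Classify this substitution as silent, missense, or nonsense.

Position 7 falls in codon 3: TCG → Ser.
After the substitution the codon is ACG → Thr.
Ser ≠ Thr, so this is a missense mutation.

missense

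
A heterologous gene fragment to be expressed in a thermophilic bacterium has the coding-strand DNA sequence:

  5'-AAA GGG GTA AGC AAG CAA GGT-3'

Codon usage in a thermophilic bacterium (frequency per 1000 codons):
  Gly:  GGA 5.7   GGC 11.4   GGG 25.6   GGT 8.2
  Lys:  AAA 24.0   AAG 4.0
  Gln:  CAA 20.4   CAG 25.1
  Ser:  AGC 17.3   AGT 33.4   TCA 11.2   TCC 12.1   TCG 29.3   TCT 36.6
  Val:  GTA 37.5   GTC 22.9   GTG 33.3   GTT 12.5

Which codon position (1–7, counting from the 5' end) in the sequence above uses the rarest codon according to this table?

5

Codon 1 AAA (Lys): 24.0 per 1000.
Codon 2 GGG (Gly): 25.6 per 1000.
Codon 3 GTA (Val): 37.5 per 1000.
Codon 4 AGC (Ser): 17.3 per 1000.
Codon 5 AAG (Lys): 4.0 per 1000.
Codon 6 CAA (Gln): 20.4 per 1000.
Codon 7 GGT (Gly): 8.2 per 1000.
Lowest frequency is 4.0 at codon 5.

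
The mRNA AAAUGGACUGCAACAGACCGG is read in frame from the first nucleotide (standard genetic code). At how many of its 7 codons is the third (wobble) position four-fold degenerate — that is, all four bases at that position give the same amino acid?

Codon 1 AAA (Lys): third position 2-fold.
Codon 2 UGG (Trp): third position 1-fold.
Codon 3 ACU (Thr): third position 4-fold.
Codon 4 GCA (Ala): third position 4-fold.
Codon 5 ACA (Thr): third position 4-fold.
Codon 6 GAC (Asp): third position 2-fold.
Codon 7 CGG (Arg): third position 4-fold.
Four-fold degenerate third positions: 4.

4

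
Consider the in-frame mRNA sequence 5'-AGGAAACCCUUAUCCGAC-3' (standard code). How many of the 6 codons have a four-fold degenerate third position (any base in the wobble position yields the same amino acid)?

Codon 1 AGG (Arg): third position 2-fold.
Codon 2 AAA (Lys): third position 2-fold.
Codon 3 CCC (Pro): third position 4-fold.
Codon 4 UUA (Leu): third position 2-fold.
Codon 5 UCC (Ser): third position 4-fold.
Codon 6 GAC (Asp): third position 2-fold.
Four-fold degenerate third positions: 2.

2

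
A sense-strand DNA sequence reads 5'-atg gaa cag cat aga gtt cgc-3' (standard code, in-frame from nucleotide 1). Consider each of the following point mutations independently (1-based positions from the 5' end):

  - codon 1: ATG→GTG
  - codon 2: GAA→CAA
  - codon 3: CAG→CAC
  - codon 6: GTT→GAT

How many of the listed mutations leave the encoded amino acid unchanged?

Codon 1: ATG (Met) → GTG (Val) — missense.
Codon 2: GAA (Glu) → CAA (Gln) — missense.
Codon 3: CAG (Gln) → CAC (His) — missense.
Codon 6: GTT (Val) → GAT (Asp) — missense.
Synonymous: 0 of 4.

0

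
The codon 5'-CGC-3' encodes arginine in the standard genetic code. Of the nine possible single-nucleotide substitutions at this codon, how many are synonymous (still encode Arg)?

Position 1: none → 0 synonymous.
Position 2: none → 0 synonymous.
Position 3: CGT, CGA, CGG → 3 synonymous.
Total: 0 + 0 + 3 = 3.

3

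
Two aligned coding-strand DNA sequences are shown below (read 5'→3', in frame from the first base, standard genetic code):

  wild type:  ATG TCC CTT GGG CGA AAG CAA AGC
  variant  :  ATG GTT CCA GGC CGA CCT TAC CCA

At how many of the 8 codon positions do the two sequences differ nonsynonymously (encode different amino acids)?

Codon 1: ATG Met / ATG Met — identical.
Codon 2: TCC Ser / GTT Val — nonsynonymous.
Codon 3: CTT Leu / CCA Pro — nonsynonymous.
Codon 4: GGG Gly / GGC Gly — synonymous.
Codon 5: CGA Arg / CGA Arg — identical.
Codon 6: AAG Lys / CCT Pro — nonsynonymous.
Codon 7: CAA Gln / TAC Tyr — nonsynonymous.
Codon 8: AGC Ser / CCA Pro — nonsynonymous.
Nonsynonymous differences: 5.

5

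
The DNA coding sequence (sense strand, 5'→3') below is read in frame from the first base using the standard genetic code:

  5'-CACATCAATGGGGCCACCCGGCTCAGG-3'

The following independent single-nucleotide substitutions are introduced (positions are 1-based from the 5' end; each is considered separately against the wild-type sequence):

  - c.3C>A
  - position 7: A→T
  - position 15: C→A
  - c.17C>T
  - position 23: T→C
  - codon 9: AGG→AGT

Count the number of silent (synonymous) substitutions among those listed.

1

Codon 1: CAC (His) → CAA (Gln) — missense.
Codon 3: AAT (Asn) → TAT (Tyr) — missense.
Codon 5: GCC (Ala) → GCA (Ala) — synonymous.
Codon 6: ACC (Thr) → ATC (Ile) — missense.
Codon 8: CTC (Leu) → CCC (Pro) — missense.
Codon 9: AGG (Arg) → AGT (Ser) — missense.
Synonymous: 1 of 6.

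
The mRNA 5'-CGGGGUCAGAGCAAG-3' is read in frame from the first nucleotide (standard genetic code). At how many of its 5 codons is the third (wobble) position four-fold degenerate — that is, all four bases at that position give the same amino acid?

Codon 1 CGG (Arg): third position 4-fold.
Codon 2 GGU (Gly): third position 4-fold.
Codon 3 CAG (Gln): third position 2-fold.
Codon 4 AGC (Ser): third position 2-fold.
Codon 5 AAG (Lys): third position 2-fold.
Four-fold degenerate third positions: 2.

2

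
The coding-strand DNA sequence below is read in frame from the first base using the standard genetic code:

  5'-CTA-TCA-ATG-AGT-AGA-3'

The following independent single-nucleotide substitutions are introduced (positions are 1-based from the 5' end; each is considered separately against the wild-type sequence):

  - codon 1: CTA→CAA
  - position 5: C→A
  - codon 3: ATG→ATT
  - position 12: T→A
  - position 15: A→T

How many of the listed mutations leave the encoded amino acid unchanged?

0

Codon 1: CTA (Leu) → CAA (Gln) — missense.
Codon 2: TCA (Ser) → TAA (Stop) — nonsense.
Codon 3: ATG (Met) → ATT (Ile) — missense.
Codon 4: AGT (Ser) → AGA (Arg) — missense.
Codon 5: AGA (Arg) → AGT (Ser) — missense.
Synonymous: 0 of 5.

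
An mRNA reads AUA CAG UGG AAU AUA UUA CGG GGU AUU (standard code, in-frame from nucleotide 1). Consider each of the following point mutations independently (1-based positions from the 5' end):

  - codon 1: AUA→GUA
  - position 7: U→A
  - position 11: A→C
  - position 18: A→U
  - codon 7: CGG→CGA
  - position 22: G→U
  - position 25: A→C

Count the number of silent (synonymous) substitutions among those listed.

Codon 1: AUA (Ile) → GUA (Val) — missense.
Codon 3: UGG (Trp) → AGG (Arg) — missense.
Codon 4: AAU (Asn) → ACU (Thr) — missense.
Codon 6: UUA (Leu) → UUU (Phe) — missense.
Codon 7: CGG (Arg) → CGA (Arg) — synonymous.
Codon 8: GGU (Gly) → UGU (Cys) — missense.
Codon 9: AUU (Ile) → CUU (Leu) — missense.
Synonymous: 1 of 7.

1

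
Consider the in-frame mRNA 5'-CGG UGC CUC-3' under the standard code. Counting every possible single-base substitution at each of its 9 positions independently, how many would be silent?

8

Codon 1 (CGG, Arg): 4 synonymous substitutions.
Codon 2 (UGC, Cys): 1 synonymous substitution.
Codon 3 (CUC, Leu): 3 synonymous substitutions.
Total: 4 + 1 + 3 = 8.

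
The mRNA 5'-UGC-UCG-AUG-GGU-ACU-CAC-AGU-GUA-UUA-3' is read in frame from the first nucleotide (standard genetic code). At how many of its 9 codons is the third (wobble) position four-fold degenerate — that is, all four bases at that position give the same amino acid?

4

Codon 1 UGC (Cys): third position 2-fold.
Codon 2 UCG (Ser): third position 4-fold.
Codon 3 AUG (Met): third position 1-fold.
Codon 4 GGU (Gly): third position 4-fold.
Codon 5 ACU (Thr): third position 4-fold.
Codon 6 CAC (His): third position 2-fold.
Codon 7 AGU (Ser): third position 2-fold.
Codon 8 GUA (Val): third position 4-fold.
Codon 9 UUA (Leu): third position 2-fold.
Four-fold degenerate third positions: 4.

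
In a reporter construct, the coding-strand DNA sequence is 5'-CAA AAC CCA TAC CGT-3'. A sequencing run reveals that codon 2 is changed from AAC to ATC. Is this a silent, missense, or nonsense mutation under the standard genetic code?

Position 5 falls in codon 2: AAC → Asn.
After the substitution the codon is ATC → Ile.
Asn ≠ Ile, so this is a missense mutation.

missense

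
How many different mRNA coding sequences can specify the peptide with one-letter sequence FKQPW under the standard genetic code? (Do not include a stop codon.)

Phe: 2 codons.
Lys: 2 codons.
Gln: 2 codons.
Pro: 4 codons.
Trp: 1 codon.
2 × 2 × 2 × 4 × 1 = 32.

32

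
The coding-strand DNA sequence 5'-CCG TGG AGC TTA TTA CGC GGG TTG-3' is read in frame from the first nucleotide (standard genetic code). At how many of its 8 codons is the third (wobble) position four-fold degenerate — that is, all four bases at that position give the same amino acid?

Codon 1 CCG (Pro): third position 4-fold.
Codon 2 TGG (Trp): third position 1-fold.
Codon 3 AGC (Ser): third position 2-fold.
Codon 4 TTA (Leu): third position 2-fold.
Codon 5 TTA (Leu): third position 2-fold.
Codon 6 CGC (Arg): third position 4-fold.
Codon 7 GGG (Gly): third position 4-fold.
Codon 8 TTG (Leu): third position 2-fold.
Four-fold degenerate third positions: 3.

3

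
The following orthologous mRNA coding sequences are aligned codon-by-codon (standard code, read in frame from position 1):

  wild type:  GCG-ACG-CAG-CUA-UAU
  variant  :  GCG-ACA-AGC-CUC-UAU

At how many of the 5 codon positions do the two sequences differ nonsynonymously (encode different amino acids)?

Codon 1: GCG Ala / GCG Ala — identical.
Codon 2: ACG Thr / ACA Thr — synonymous.
Codon 3: CAG Gln / AGC Ser — nonsynonymous.
Codon 4: CUA Leu / CUC Leu — synonymous.
Codon 5: UAU Tyr / UAU Tyr — identical.
Nonsynonymous differences: 1.

1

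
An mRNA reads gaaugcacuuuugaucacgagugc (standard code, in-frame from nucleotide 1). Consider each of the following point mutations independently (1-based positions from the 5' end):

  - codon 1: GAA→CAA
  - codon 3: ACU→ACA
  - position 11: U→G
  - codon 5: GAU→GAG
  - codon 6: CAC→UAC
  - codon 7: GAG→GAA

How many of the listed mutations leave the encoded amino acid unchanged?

Codon 1: GAA (Glu) → CAA (Gln) — missense.
Codon 3: ACU (Thr) → ACA (Thr) — synonymous.
Codon 4: UUU (Phe) → UGU (Cys) — missense.
Codon 5: GAU (Asp) → GAG (Glu) — missense.
Codon 6: CAC (His) → UAC (Tyr) — missense.
Codon 7: GAG (Glu) → GAA (Glu) — synonymous.
Synonymous: 2 of 6.

2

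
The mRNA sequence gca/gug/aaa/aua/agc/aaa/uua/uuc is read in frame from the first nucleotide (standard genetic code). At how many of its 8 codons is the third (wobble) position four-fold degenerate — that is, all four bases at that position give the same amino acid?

2

Codon 1 GCA (Ala): third position 4-fold.
Codon 2 GUG (Val): third position 4-fold.
Codon 3 AAA (Lys): third position 2-fold.
Codon 4 AUA (Ile): third position 3-fold.
Codon 5 AGC (Ser): third position 2-fold.
Codon 6 AAA (Lys): third position 2-fold.
Codon 7 UUA (Leu): third position 2-fold.
Codon 8 UUC (Phe): third position 2-fold.
Four-fold degenerate third positions: 2.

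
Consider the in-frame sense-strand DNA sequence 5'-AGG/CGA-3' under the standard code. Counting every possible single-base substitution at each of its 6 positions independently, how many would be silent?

6

Codon 1 (AGG, Arg): 2 synonymous substitutions.
Codon 2 (CGA, Arg): 4 synonymous substitutions.
Total: 2 + 4 = 6.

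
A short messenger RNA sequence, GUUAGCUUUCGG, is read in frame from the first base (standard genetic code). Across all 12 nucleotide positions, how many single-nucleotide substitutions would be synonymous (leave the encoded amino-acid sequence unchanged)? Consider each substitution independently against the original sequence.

9

Codon 1 (GUU, Val): 3 synonymous substitutions.
Codon 2 (AGC, Ser): 1 synonymous substitution.
Codon 3 (UUU, Phe): 1 synonymous substitution.
Codon 4 (CGG, Arg): 4 synonymous substitutions.
Total: 3 + 1 + 1 + 4 = 9.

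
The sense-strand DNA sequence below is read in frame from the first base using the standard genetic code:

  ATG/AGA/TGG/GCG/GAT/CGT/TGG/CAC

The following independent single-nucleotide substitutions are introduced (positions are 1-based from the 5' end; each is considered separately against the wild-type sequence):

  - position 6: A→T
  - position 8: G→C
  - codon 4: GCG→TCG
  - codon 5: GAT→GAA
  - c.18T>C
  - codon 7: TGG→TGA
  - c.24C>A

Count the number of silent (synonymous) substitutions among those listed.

Codon 2: AGA (Arg) → AGT (Ser) — missense.
Codon 3: TGG (Trp) → TCG (Ser) — missense.
Codon 4: GCG (Ala) → TCG (Ser) — missense.
Codon 5: GAT (Asp) → GAA (Glu) — missense.
Codon 6: CGT (Arg) → CGC (Arg) — synonymous.
Codon 7: TGG (Trp) → TGA (Stop) — nonsense.
Codon 8: CAC (His) → CAA (Gln) — missense.
Synonymous: 1 of 7.

1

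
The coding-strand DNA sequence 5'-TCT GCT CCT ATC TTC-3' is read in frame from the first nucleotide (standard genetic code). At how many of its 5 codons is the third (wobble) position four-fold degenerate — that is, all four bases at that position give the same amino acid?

Codon 1 TCT (Ser): third position 4-fold.
Codon 2 GCT (Ala): third position 4-fold.
Codon 3 CCT (Pro): third position 4-fold.
Codon 4 ATC (Ile): third position 3-fold.
Codon 5 TTC (Phe): third position 2-fold.
Four-fold degenerate third positions: 3.

3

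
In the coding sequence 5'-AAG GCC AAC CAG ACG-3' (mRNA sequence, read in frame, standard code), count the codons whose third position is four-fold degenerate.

Codon 1 AAG (Lys): third position 2-fold.
Codon 2 GCC (Ala): third position 4-fold.
Codon 3 AAC (Asn): third position 2-fold.
Codon 4 CAG (Gln): third position 2-fold.
Codon 5 ACG (Thr): third position 4-fold.
Four-fold degenerate third positions: 2.

2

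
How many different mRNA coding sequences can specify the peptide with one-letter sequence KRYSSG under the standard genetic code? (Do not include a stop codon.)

3456

Lys: 2 codons.
Arg: 6 codons.
Tyr: 2 codons.
Ser: 6 codons.
Ser: 6 codons.
Gly: 4 codons.
2 × 6 × 2 × 6 × 6 × 4 = 3456.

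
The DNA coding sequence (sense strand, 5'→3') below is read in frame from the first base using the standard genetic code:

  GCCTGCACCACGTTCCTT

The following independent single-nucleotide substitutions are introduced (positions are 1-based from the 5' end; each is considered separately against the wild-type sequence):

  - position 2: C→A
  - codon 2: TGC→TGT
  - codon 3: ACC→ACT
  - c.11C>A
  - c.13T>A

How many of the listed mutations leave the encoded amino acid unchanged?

Codon 1: GCC (Ala) → GAC (Asp) — missense.
Codon 2: TGC (Cys) → TGT (Cys) — synonymous.
Codon 3: ACC (Thr) → ACT (Thr) — synonymous.
Codon 4: ACG (Thr) → AAG (Lys) — missense.
Codon 5: TTC (Phe) → ATC (Ile) — missense.
Synonymous: 2 of 5.

2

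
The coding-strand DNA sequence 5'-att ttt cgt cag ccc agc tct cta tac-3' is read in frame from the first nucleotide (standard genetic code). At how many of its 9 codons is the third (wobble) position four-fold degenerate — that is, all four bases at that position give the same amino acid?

4

Codon 1 ATT (Ile): third position 3-fold.
Codon 2 TTT (Phe): third position 2-fold.
Codon 3 CGT (Arg): third position 4-fold.
Codon 4 CAG (Gln): third position 2-fold.
Codon 5 CCC (Pro): third position 4-fold.
Codon 6 AGC (Ser): third position 2-fold.
Codon 7 TCT (Ser): third position 4-fold.
Codon 8 CTA (Leu): third position 4-fold.
Codon 9 TAC (Tyr): third position 2-fold.
Four-fold degenerate third positions: 4.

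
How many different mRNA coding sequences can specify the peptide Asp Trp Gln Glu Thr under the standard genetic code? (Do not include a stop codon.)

32

Asp: 2 codons.
Trp: 1 codon.
Gln: 2 codons.
Glu: 2 codons.
Thr: 4 codons.
2 × 1 × 2 × 2 × 4 = 32.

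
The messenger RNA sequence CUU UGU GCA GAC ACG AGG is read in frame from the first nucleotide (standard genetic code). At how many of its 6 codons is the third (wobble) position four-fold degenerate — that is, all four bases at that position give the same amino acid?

Codon 1 CUU (Leu): third position 4-fold.
Codon 2 UGU (Cys): third position 2-fold.
Codon 3 GCA (Ala): third position 4-fold.
Codon 4 GAC (Asp): third position 2-fold.
Codon 5 ACG (Thr): third position 4-fold.
Codon 6 AGG (Arg): third position 2-fold.
Four-fold degenerate third positions: 3.

3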